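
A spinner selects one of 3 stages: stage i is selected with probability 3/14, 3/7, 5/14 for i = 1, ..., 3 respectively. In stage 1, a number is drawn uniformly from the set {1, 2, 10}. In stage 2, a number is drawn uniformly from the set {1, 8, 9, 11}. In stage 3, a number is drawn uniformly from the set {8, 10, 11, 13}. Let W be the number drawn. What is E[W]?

109/14

E[W | stage 1] = (1+2+10)/3 = 13/3.
E[W | stage 2] = (1+8+9+11)/4 = 29/4.
E[W | stage 3] = (8+10+11+13)/4 = 21/2.
By the law of total expectation,
E[W] = (3/14)·(13/3) + (3/7)·(29/4) + (5/14)·(21/2) = 109/14.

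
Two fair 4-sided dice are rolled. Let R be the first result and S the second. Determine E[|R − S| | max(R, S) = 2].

2/3

P(max(R, S) = 2) = 3/16.
Summing |R−S|·P(x,y) over outcomes with max(R, S) = 2 gives 1/8.
E[|R − S| | max(R, S) = 2] = (1/8) / (3/16) = 2/3.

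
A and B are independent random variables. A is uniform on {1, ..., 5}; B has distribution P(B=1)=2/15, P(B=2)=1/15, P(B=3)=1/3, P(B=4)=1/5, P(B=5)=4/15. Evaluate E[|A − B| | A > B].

P(A > B) = 8/25.
Summing |A−B|·P(x,y) over outcomes with A > B gives 44/75.
E[|A − B| | A > B] = (44/75) / (8/25) = 11/6.

11/6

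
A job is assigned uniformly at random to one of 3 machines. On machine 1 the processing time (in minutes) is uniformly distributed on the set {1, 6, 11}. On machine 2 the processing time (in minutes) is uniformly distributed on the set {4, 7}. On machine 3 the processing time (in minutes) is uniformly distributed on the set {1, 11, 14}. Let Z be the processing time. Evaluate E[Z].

E[Z | machine 1] = (1+6+11)/3 = 6.
E[Z | machine 2] = (4+7)/2 = 11/2.
E[Z | machine 3] = (1+11+14)/3 = 26/3.
By the law of total expectation,
E[Z] = (1/3)·(6) + (1/3)·(11/2) + (1/3)·(26/3) = 121/18.

121/18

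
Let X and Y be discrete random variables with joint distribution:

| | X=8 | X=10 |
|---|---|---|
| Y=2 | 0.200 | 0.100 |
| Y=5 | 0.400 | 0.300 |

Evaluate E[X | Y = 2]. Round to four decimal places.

8.6667

P(Y = 2) = 0.300.
Σ X·P over the event = 8·(0.200) + 10·(0.100) = 2.600.
E[X | Y = 2] = (2.600) / (0.300) = 8.6667.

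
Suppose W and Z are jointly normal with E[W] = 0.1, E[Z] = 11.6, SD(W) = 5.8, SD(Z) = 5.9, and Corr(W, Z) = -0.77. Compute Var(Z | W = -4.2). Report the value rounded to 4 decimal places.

14.1712

Var(Z | W=x) = (1 − ρ²)·σ_Z².
Var(Z | W=-4.2) = (5.9)²·(1 − (-0.77)²) = 34.81·0.4071 = 14.1712.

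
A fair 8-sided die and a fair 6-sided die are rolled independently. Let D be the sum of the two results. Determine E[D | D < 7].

14/3

P(D < 7) = 5/16.
Σ over the event: 2·1/48 + 3·1/24 + 4·1/16 + 5·1/12 + 6·5/48 = 35/24.
E[D | D < 7] = (35/24) / (5/16) = 14/3.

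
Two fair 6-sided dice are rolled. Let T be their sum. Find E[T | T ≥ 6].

106/13

P(T ≥ 6) = 13/18.
Σ over the event: 6·5/36 + 7·1/6 + 8·5/36 + 9·1/9 + 10·1/12 + 11·1/18 + 12·1/36 = 53/9.
E[T | T ≥ 6] = (53/9) / (13/18) = 106/13.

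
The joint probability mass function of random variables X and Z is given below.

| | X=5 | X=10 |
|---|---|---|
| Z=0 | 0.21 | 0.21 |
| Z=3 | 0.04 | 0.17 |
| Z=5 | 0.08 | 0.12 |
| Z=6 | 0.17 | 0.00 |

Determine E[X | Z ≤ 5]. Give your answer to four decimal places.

P(Z ≤ 5) = 0.83.
Σ X·P over the event = 5·(0.21) + 5·(0.04) + 5·(0.08) + 10·(0.21) + 10·(0.17) + 10·(0.12) = 6.65.
E[X | Z ≤ 5] = (6.65) / (0.83) = 8.0120.

8.0120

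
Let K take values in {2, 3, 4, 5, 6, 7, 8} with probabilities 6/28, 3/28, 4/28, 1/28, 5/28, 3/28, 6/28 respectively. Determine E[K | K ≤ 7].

93/22

P(K ≤ 7) = 11/14.
Σ over the event: 2·3/14 + 3·3/28 + 4·1/7 + 5·1/28 + 6·5/28 + 7·3/28 = 93/28.
E[K | K ≤ 7] = (93/28) / (11/14) = 93/22.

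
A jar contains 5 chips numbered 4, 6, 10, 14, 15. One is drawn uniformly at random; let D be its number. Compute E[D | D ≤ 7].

5

P(D ≤ 7) = 2/5.
Σ over the event: 4·1/5 + 6·1/5 = 2.
E[D | D ≤ 7] = (2) / (2/5) = 5.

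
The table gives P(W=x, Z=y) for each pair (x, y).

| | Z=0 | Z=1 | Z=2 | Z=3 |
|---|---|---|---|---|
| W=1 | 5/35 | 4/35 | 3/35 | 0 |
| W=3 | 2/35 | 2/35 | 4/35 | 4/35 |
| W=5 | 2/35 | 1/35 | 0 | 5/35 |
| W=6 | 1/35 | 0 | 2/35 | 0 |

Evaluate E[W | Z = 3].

37/9

P(Z = 3) = 9/35.
Σ W·P over the event = 3·(4/35) + 5·(5/35) = 37/35.
E[W | Z = 3] = (37/35) / (9/35) = 37/9.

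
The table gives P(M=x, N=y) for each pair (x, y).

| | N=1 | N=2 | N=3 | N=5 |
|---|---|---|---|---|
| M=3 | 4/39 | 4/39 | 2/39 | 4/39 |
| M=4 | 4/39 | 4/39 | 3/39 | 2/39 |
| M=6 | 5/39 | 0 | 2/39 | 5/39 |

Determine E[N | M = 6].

3

P(M = 6) = 4/13.
Σ N·P over the event = 1·(5/39) + 3·(2/39) + 5·(5/39) = 12/13.
E[N | M = 6] = (12/13) / (4/13) = 3.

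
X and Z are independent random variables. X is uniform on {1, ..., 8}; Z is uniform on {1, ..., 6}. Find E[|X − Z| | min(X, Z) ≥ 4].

P(min(X, Z) ≥ 4) = 5/16.
Summing |X−Z|·P(x,y) over outcomes with min(X, Z) ≥ 4 gives 23/48.
E[|X − Z| | min(X, Z) ≥ 4] = (23/48) / (5/16) = 23/15.

23/15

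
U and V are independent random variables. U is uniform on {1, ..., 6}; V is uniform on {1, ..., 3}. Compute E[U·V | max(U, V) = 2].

8/3

P(max(U, V) = 2) = 1/6.
Summing UV·P(x,y) over outcomes with max(U, V) = 2 gives 4/9.
E[U·V | max(U, V) = 2] = (4/9) / (1/6) = 8/3.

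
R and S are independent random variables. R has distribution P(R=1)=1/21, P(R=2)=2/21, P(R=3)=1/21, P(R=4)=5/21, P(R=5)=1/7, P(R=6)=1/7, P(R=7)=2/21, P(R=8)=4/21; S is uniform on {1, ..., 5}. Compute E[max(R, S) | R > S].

225/38

P(R > S) = 76/105.
Summing max(R,S)·P(x,y) over outcomes with R > S gives 30/7.
E[max(R, S) | R > S] = (30/7) / (76/105) = 225/38.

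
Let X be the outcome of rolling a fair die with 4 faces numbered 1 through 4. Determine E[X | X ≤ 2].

3/2

Given X ≤ 2, X is equally likely to be any of {1, 2}.
E[X | X ≤ 2] = (1 + 2) / 2 = 3/2.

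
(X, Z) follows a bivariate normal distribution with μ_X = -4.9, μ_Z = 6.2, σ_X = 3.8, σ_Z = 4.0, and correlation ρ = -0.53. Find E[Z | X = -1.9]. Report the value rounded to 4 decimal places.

4.5263

The regression of Z on X has slope ρ·σ_Z/σ_X and passes through (μ_X, μ_Z).
E[Z | X=-1.9] = 6.2 + (-0.53)·(4.0/3.8)·(-1.9 − (-4.9)) = 6.2 + (-0.55789)·(3) = 4.5263.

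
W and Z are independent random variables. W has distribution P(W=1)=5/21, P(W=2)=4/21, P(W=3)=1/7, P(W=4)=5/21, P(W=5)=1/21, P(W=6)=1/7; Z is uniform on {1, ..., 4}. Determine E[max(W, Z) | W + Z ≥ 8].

P(W + Z ≥ 8) = 4/21.
Summing max(W,Z)·P(x,y) over outcomes with W + Z ≥ 8 gives 1.
E[max(W, Z) | W + Z ≥ 8] = (1) / (4/21) = 21/4.

21/4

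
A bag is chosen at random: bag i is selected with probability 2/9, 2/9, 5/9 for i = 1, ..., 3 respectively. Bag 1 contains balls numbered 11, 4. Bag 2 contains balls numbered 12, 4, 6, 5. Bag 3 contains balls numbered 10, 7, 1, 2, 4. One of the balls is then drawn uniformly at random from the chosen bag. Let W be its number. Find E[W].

E[W | bag 1] = (11+4)/2 = 15/2.
E[W | bag 2] = (12+4+6+5)/4 = 27/4.
E[W | bag 3] = (10+7+1+2+4)/5 = 24/5.
By the law of total expectation,
E[W] = (2/9)·(15/2) + (2/9)·(27/4) + (5/9)·(24/5) = 35/6.

35/6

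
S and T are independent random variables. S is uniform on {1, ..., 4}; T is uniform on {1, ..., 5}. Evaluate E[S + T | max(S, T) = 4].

Outcomes with max(S, T) = 4: (1,4), (2,4), (3,4), (4,1), (4,2), (4,3), (4,4), each with probability 1/20.
E[S + T | max(S, T) = 4] = (5 + 6 + 7 + 5 + 6 + 7 + 8) / 7 = 44/7.

44/7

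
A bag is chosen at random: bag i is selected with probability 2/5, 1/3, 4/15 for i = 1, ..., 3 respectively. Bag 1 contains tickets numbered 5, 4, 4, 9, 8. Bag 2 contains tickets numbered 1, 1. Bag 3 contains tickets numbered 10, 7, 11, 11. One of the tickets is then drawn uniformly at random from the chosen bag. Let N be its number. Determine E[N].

16/3

E[N | bag 1] = (5+4+4+9+8)/5 = 6.
E[N | bag 2] = (1+1)/2 = 1.
E[N | bag 3] = (10+7+11+11)/4 = 39/4.
E[N] = (2/5)·(6) + (1/3)·(1) + (4/15)·(39/4) = 16/3.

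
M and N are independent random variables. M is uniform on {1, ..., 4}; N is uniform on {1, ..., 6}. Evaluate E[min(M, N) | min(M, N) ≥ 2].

P(min(M, N) ≥ 2) = 5/8.
Summing min(M,N)·P(x,y) over outcomes with min(M, N) ≥ 2 gives 41/24.
E[min(M, N) | min(M, N) ≥ 2] = (41/24) / (5/8) = 41/15.

41/15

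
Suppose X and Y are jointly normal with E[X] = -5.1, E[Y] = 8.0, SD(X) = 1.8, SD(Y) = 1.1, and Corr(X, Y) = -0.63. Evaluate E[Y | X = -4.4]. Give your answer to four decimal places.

7.7305

The regression of Y on X has slope ρ·σ_Y/σ_X and passes through (μ_X, μ_Y).
E[Y | X=-4.4] = 8.0 + (-0.63)·(1.1/1.8)·(-4.4 − (-5.1)) = 8.0 + (-0.385)·(0.7) = 7.7305.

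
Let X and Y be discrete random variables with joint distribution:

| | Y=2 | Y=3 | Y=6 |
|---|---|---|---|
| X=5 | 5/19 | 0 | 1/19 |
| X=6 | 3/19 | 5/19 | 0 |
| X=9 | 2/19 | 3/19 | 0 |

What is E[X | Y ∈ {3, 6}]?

62/9

P(Y ∈ {3, 6}) = 9/19.
Σ X·P over the event = 5·(1/19) + 6·(5/19) + 9·(3/19) = 62/19.
E[X | Y ∈ {3, 6}] = (62/19) / (9/19) = 62/9.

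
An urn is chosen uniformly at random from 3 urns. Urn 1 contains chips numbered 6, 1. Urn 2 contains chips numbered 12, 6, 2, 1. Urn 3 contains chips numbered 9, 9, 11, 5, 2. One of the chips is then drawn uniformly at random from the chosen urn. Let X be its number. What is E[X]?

E[X | urn 1] = (6+1)/2 = 7/2.
E[X | urn 2] = (12+6+2+1)/4 = 21/4.
E[X | urn 3] = (9+9+11+5+2)/5 = 36/5.
E[X] = (1/3)·(7/2) + (1/3)·(21/4) + (1/3)·(36/5) = 319/60.

319/60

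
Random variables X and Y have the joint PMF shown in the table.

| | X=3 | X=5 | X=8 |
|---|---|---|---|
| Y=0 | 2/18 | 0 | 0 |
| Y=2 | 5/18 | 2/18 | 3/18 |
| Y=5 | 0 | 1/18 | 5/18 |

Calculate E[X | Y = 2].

49/10

P(Y = 2) = 5/9.
Σ X·P over the event = 3·(5/18) + 5·(2/18) + 8·(3/18) = 49/18.
E[X | Y = 2] = (49/18) / (5/9) = 49/10.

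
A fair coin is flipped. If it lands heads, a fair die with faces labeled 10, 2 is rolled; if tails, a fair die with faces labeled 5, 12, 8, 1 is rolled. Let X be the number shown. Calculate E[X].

25/4

E[X | heads] = (10+2)/2 = 6.
E[X | tails] = (5+12+8+1)/4 = 13/2.
By the law of total expectation,
E[X] = (1/2)·(6) + (1/2)·(13/2) = 25/4.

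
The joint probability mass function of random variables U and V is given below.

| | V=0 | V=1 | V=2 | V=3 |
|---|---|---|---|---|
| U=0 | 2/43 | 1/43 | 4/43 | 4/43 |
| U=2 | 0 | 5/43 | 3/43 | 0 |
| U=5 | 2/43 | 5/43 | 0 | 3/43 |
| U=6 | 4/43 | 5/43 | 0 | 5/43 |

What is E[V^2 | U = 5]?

P(U = 5) = 10/43.
Σ V^2·P over the event = 0·(2/43) + 1·(5/43) + 9·(3/43) = 32/43.
E[V^2 | U = 5] = (32/43) / (10/43) = 16/5.

16/5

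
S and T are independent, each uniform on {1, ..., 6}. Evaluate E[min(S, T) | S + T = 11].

Outcomes with S + T = 11: (5,6), (6,5), each with probability 1/36.
E[min(S, T) | S + T = 11] = (5 + 5) / 2 = 5.

5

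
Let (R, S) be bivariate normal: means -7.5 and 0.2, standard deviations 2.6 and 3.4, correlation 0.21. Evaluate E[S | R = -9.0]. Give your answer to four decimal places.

For a bivariate normal, E[S | R=x] = μ_S + ρ·(σ_S/σ_R)·(x − μ_R).
E[S | R=-9.0] = 0.2 + (0.21)·(3.4/2.6)·(-9.0 − (-7.5)) = 0.2 + (0.27462)·(-1.5) = -0.2119.

-0.2119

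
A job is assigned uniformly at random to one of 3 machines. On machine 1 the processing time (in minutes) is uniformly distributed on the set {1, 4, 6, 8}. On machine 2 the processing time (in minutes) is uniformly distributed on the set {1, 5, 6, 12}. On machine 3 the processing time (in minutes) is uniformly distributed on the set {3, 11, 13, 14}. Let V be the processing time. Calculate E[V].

E[V | machine 1] = (1+4+6+8)/4 = 19/4.
E[V | machine 2] = (1+5+6+12)/4 = 6.
E[V | machine 3] = (3+11+13+14)/4 = 41/4.
E[V] = (1/3)·(19/4) + (1/3)·(6) + (1/3)·(41/4) = 7.

7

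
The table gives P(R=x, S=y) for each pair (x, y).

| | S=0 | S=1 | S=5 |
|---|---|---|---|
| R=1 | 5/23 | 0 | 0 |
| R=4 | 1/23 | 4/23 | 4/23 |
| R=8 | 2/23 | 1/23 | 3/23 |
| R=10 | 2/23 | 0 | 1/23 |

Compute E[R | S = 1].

24/5

P(S = 1) = 5/23.
Σ R·P over the event = 4·(4/23) + 8·(1/23) = 24/23.
E[R | S = 1] = (24/23) / (5/23) = 24/5.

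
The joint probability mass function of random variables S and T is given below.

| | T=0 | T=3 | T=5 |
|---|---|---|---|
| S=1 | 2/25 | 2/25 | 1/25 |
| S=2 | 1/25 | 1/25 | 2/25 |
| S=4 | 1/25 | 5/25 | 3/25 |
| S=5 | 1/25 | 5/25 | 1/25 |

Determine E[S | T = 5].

22/7

P(T = 5) = 7/25.
Σ S·P over the event = 1·(1/25) + 2·(2/25) + 4·(3/25) + 5·(1/25) = 22/25.
E[S | T = 5] = (22/25) / (7/25) = 22/7.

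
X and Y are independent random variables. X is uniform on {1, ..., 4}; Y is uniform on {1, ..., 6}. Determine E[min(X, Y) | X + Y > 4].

P(X + Y > 4) = 3/4.
Summing min(X,Y)·P(x,y) over outcomes with X + Y > 4 gives 43/24.
E[min(X, Y) | X + Y > 4] = (43/24) / (3/4) = 43/18.

43/18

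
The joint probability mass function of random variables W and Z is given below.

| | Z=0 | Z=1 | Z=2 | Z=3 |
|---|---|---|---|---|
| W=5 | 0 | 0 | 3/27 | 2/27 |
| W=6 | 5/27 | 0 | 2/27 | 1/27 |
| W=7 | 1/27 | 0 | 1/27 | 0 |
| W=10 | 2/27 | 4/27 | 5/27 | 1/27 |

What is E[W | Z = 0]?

P(Z = 0) = 8/27.
Summing W·P(W=x,Z=y) over the conditioning event gives 19/9.
E[W | Z = 0] = (19/9) / (8/27) = 57/8.

57/8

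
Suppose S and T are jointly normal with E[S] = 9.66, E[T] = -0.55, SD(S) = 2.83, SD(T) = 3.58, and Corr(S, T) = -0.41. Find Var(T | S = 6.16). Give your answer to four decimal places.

For a bivariate normal, Var(T | S=x) = σ_T²(1 − ρ²).
Var(T | S=6.16) = (3.58)²·(1 − (-0.41)²) = 12.8164·0.8319 = 10.6620.

10.6620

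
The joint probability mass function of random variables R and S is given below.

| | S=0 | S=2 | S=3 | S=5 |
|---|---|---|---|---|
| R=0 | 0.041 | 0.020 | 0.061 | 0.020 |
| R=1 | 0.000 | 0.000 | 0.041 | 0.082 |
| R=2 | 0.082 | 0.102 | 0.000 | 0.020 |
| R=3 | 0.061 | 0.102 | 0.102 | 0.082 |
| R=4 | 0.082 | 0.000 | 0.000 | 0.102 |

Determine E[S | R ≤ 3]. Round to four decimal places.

2.5490

P(R ≤ 3) = 0.816.
Summing S·P(R=x,S=y) over the conditioning event gives 2.080.
E[S | R ≤ 3] = (2.080) / (0.816) = 2.5490.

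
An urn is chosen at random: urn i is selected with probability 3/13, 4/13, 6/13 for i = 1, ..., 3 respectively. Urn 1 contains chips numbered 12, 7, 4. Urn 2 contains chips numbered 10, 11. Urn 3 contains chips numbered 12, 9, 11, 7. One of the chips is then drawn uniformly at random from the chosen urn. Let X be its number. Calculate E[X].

19/2

E[X | urn 1] = (12+7+4)/3 = 23/3.
E[X | urn 2] = (10+11)/2 = 21/2.
E[X | urn 3] = (12+9+11+7)/4 = 39/4.
E[X] = (3/13)·(23/3) + (4/13)·(21/2) + (6/13)·(39/4) = 19/2.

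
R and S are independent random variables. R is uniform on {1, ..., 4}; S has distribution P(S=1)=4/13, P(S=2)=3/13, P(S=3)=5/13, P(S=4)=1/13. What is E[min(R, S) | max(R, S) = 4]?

35/16

P(max(R, S) = 4) = 4/13.
Summing min(R,S)·P(x,y) over outcomes with max(R, S) = 4 gives 35/52.
E[min(R, S) | max(R, S) = 4] = (35/52) / (4/13) = 35/16.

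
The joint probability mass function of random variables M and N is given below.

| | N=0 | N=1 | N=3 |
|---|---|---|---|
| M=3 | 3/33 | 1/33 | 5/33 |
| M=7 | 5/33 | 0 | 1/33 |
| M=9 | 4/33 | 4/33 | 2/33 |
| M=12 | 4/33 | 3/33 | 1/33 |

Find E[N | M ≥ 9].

P(M ≥ 9) = 6/11.
Σ N·P over the event = 0·(4/33) + 1·(4/33) + 3·(2/33) + 0·(4/33) + 1·(3/33) + 3·(1/33) = 16/33.
E[N | M ≥ 9] = (16/33) / (6/11) = 8/9.

8/9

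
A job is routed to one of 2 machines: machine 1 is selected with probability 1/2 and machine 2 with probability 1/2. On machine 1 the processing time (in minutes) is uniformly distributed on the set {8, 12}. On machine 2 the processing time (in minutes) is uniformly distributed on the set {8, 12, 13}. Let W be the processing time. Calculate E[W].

21/2

E[W | machine 1] = (8+12)/2 = 10.
E[W | machine 2] = (8+12+13)/3 = 11.
By the law of total expectation,
E[W] = (1/2)·(10) + (1/2)·(11) = 21/2.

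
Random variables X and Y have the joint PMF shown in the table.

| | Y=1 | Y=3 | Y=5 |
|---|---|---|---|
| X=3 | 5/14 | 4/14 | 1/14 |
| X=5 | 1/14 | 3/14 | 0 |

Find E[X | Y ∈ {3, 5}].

15/4

P(Y ∈ {3, 5}) = 4/7.
Σ X·P over the event = 3·(4/14) + 3·(1/14) + 5·(3/14) = 15/7.
E[X | Y ∈ {3, 5}] = (15/7) / (4/7) = 15/4.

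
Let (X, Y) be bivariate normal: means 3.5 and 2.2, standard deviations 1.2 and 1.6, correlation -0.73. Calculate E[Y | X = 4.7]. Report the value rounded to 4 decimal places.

For a bivariate normal, E[Y | X=x] = μ_Y + ρ·(σ_Y/σ_X)·(x − μ_X).
E[Y | X=4.7] = 2.2 + (-0.73)·(1.6/1.2)·(4.7 − (3.5)) = 2.2 + (-0.97333)·(1.2) = 1.0320.

1.0320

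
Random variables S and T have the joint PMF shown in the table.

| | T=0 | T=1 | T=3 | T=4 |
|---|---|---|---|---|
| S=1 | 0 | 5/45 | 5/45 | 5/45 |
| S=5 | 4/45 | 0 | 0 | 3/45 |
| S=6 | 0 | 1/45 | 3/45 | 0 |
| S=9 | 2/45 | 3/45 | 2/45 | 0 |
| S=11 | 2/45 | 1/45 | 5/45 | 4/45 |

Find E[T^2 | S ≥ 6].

P(S ≥ 6) = 23/45.
Summing T^2·P(S=x,T=y) over the conditioning event gives 53/15.
E[T^2 | S ≥ 6] = (53/15) / (23/45) = 159/23.

159/23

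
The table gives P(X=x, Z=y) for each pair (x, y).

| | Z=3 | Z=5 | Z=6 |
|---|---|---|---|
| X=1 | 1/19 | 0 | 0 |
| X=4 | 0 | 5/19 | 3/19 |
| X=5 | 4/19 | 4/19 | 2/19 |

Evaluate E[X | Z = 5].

40/9

P(Z = 5) = 9/19.
Σ X·P over the event = 4·(5/19) + 5·(4/19) = 40/19.
E[X | Z = 5] = (40/19) / (9/19) = 40/9.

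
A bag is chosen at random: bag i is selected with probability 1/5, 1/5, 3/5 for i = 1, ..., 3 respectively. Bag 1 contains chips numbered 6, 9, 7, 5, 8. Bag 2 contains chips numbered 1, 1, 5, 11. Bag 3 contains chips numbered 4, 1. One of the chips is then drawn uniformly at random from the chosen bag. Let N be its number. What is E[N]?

E[N | bag 1] = (6+9+7+5+8)/5 = 7.
E[N | bag 2] = (1+1+5+11)/4 = 9/2.
E[N | bag 3] = (4+1)/2 = 5/2.
By the law of total expectation,
E[N] = (1/5)·(7) + (1/5)·(9/2) + (3/5)·(5/2) = 19/5.

19/5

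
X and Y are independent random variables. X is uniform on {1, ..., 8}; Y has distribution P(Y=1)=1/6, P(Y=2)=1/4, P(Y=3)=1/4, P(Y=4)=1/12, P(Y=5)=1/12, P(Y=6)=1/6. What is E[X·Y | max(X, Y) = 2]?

P(max(X, Y) = 2) = 1/12.
Summing XY·P(x,y) over outcomes with max(X, Y) = 2 gives 11/48.
E[X·Y | max(X, Y) = 2] = (11/48) / (1/12) = 11/4.

11/4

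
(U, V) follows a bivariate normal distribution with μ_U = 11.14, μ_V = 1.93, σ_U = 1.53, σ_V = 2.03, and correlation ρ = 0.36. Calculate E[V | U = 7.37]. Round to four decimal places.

The regression of V on U has slope ρ·σ_V/σ_U and passes through (μ_U, μ_V).
E[V | U=7.37] = 1.93 + (0.36)·(2.03/1.53)·(7.37 − (11.14)) = 1.93 + (0.47765)·(-3.77) = 0.1293.

0.1293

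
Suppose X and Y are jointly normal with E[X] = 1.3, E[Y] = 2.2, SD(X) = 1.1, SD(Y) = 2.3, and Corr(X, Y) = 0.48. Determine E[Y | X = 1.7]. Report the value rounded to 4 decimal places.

2.6015

E[Y | X=x] = μ_Y + ρ(σ_Y/σ_X)(x − μ_X) for jointly normal variables.
E[Y | X=1.7] = 2.2 + (0.48)·(2.3/1.1)·(1.7 − (1.3)) = 2.2 + (1.00364)·(0.4) = 2.6015.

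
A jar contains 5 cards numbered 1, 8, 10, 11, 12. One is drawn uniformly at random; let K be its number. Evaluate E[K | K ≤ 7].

P(K ≤ 7) = 1/5.
Σ over the event: 1·1/5 = 1/5.
E[K | K ≤ 7] = (1/5) / (1/5) = 1.

1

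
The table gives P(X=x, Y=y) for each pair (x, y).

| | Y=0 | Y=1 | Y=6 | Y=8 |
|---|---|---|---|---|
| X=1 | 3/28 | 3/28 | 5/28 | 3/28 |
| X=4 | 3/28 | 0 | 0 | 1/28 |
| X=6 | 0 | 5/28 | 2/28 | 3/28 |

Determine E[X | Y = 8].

P(Y = 8) = 1/4.
Σ X·P over the event = 1·(3/28) + 4·(1/28) + 6·(3/28) = 25/28.
E[X | Y = 8] = (25/28) / (1/4) = 25/7.

25/7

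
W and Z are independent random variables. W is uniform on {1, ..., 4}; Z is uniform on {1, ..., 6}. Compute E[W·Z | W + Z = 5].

5

Outcomes with W + Z = 5: (1,4), (2,3), (3,2), (4,1), each with probability 1/24.
E[W·Z | W + Z = 5] = (4 + 6 + 6 + 4) / 4 = 5.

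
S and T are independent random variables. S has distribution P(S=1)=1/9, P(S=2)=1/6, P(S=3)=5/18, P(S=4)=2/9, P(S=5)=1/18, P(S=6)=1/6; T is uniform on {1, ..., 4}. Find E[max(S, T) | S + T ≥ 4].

262/65

P(S + T ≥ 4) = 65/72.
Summing max(S,T)·P(x,y) over outcomes with S + T ≥ 4 gives 131/36.
E[max(S, T) | S + T ≥ 4] = (131/36) / (65/72) = 262/65.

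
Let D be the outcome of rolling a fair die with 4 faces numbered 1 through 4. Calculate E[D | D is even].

Given D is even, D is equally likely to be any of {2, 4}.
E[D | D is even] = (2 + 4) / 2 = 3.

3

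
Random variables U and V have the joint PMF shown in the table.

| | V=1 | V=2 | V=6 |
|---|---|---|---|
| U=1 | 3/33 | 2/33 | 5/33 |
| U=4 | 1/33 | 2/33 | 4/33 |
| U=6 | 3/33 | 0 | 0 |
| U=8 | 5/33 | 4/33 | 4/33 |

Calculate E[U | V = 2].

21/4

P(V = 2) = 8/33.
Σ U·P over the event = 1·(2/33) + 4·(2/33) + 8·(4/33) = 14/11.
E[U | V = 2] = (14/11) / (8/33) = 21/4.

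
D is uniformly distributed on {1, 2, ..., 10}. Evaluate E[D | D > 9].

Given D > 9, D is equally likely to be any of {10}.
E[D | D > 9] = (10) / 1 = 10.

10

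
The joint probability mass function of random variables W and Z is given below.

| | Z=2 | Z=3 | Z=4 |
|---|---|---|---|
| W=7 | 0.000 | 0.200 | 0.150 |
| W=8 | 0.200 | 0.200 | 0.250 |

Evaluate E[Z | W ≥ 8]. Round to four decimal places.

P(W ≥ 8) = 0.650.
Σ Z·P over the event = 2·(0.200) + 3·(0.200) + 4·(0.250) = 2.000.
E[Z | W ≥ 8] = (2.000) / (0.650) = 3.0769.

3.0769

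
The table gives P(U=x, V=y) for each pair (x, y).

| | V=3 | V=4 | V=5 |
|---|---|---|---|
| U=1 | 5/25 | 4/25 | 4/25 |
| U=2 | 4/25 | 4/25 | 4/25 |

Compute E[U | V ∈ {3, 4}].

P(V ∈ {3, 4}) = 17/25.
Σ U·P over the event = 1·(5/25) + 1·(4/25) + 2·(4/25) + 2·(4/25) = 1.
E[U | V ∈ {3, 4}] = (1) / (17/25) = 25/17.

25/17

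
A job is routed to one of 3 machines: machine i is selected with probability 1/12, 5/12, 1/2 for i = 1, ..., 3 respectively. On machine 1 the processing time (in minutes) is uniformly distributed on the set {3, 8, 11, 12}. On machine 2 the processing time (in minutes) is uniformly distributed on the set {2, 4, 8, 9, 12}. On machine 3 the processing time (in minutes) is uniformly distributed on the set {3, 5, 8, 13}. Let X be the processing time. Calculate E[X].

E[X | machine 1] = (3+8+11+12)/4 = 17/2.
E[X | machine 2] = (2+4+8+9+12)/5 = 7.
E[X | machine 3] = (3+5+8+13)/4 = 29/4.
By the law of total expectation,
E[X] = (1/12)·(17/2) + (5/12)·(7) + (1/2)·(29/4) = 29/4.

29/4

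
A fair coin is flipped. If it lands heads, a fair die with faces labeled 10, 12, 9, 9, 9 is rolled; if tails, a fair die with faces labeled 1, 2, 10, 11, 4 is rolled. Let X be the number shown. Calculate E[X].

E[X | heads] = (10+12+9+9+9)/5 = 49/5.
E[X | tails] = (1+2+10+11+4)/5 = 28/5.
E[X] = (1/2)·(49/5) + (1/2)·(28/5) = 77/10.

77/10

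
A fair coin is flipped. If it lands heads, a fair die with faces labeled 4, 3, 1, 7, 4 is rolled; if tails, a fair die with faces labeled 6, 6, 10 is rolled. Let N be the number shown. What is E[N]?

167/30

E[N | heads] = (4+3+1+7+4)/5 = 19/5.
E[N | tails] = (6+6+10)/3 = 22/3.
By the law of total expectation,
E[N] = (1/2)·(19/5) + (1/2)·(22/3) = 167/30.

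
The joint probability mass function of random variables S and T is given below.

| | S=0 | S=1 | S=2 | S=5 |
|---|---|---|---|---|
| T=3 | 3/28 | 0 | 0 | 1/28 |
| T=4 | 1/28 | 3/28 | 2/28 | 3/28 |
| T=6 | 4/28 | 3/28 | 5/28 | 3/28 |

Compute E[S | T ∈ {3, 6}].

P(T ∈ {3, 6}) = 19/28.
Σ S·P over the event = 0·(3/28) + 0·(4/28) + 1·(3/28) + 2·(5/28) + 5·(1/28) + 5·(3/28) = 33/28.
E[S | T ∈ {3, 6}] = (33/28) / (19/28) = 33/19.

33/19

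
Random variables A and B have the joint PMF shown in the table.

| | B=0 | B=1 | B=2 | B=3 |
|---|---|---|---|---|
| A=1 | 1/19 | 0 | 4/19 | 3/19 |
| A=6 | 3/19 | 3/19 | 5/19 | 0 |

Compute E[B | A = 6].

P(A = 6) = 11/19.
Σ B·P over the event = 0·(3/19) + 1·(3/19) + 2·(5/19) = 13/19.
E[B | A = 6] = (13/19) / (11/19) = 13/11.

13/11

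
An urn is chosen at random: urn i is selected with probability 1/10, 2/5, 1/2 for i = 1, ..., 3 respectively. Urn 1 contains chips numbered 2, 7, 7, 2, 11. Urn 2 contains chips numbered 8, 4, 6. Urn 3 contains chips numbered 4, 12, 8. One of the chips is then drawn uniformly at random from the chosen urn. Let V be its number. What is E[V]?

E[V | urn 1] = (2+7+7+2+11)/5 = 29/5.
E[V | urn 2] = (8+4+6)/3 = 6.
E[V | urn 3] = (4+12+8)/3 = 8.
E[V] = (1/10)·(29/5) + (2/5)·(6) + (1/2)·(8) = 349/50.

349/50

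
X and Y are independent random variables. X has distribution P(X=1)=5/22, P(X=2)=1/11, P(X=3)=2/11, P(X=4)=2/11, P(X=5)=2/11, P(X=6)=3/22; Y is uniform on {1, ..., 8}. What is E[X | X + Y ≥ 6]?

88/23

P(X + Y ≥ 6) = 69/88.
Summing X·P(x,y) over outcomes with X + Y ≥ 6 gives 3.
E[X | X + Y ≥ 6] = (3) / (69/88) = 88/23.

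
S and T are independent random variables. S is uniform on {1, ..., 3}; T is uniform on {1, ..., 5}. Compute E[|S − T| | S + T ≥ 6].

2

Outcomes with S + T ≥ 6: (1,5), (2,4), (2,5), (3,3), (3,4), (3,5), each with probability 1/15.
E[|S − T| | S + T ≥ 6] = (4 + 2 + 3 + 0 + 1 + 2) / 6 = 2.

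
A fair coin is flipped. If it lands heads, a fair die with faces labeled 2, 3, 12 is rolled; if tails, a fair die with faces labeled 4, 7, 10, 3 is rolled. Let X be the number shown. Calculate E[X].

35/6

E[X | heads] = (2+3+12)/3 = 17/3.
E[X | tails] = (4+7+10+3)/4 = 6.
By the law of total expectation,
E[X] = (1/2)·(17/3) + (1/2)·(6) = 35/6.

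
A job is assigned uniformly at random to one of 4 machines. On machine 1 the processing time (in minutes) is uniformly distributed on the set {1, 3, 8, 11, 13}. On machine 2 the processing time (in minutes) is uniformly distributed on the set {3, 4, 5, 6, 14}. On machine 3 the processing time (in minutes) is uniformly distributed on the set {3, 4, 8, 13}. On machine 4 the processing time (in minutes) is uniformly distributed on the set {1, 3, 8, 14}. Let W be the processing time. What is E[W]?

E[W | machine 1] = (1+3+8+11+13)/5 = 36/5.
E[W | machine 2] = (3+4+5+6+14)/5 = 32/5.
E[W | machine 3] = (3+4+8+13)/4 = 7.
E[W | machine 4] = (1+3+8+14)/4 = 13/2.
By the law of total expectation,
E[W] = (1/4)·(36/5) + (1/4)·(32/5) + (1/4)·(7) + (1/4)·(13/2) = 271/40.

271/40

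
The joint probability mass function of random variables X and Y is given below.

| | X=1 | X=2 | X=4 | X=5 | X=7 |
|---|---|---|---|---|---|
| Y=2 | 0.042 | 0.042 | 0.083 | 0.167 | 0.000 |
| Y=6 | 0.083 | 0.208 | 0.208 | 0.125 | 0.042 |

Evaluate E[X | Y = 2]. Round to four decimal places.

P(Y = 2) = 0.334.
Σ X·P over the event = 1·(0.042) + 2·(0.042) + 4·(0.083) + 5·(0.167) = 1.293.
E[X | Y = 2] = (1.293) / (0.334) = 3.8713.

3.8713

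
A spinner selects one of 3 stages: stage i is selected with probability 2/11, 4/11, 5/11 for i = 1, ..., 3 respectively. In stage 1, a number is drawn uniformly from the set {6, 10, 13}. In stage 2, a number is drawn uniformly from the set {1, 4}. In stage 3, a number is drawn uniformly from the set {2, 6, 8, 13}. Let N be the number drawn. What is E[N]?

787/132

E[N | stage 1] = (6+10+13)/3 = 29/3.
E[N | stage 2] = (1+4)/2 = 5/2.
E[N | stage 3] = (2+6+8+13)/4 = 29/4.
E[N] = (2/11)·(29/3) + (4/11)·(5/2) + (5/11)·(29/4) = 787/132.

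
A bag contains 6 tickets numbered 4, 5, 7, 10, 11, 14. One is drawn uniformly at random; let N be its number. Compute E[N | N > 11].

14

P(N > 11) = 1/6.
Σ over the event: 14·1/6 = 7/3.
E[N | N > 11] = (7/3) / (1/6) = 14.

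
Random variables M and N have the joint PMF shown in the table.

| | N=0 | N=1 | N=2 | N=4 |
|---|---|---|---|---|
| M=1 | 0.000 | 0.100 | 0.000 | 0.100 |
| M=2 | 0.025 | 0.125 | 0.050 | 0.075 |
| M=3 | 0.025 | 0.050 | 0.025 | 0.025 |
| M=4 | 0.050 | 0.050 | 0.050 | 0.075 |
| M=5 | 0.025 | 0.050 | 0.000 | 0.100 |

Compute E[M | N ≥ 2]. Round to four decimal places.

P(N ≥ 2) = 0.500.
Summing M·P(M=x,N=y) over the conditioning event gives 1.500.
E[M | N ≥ 2] = (1.500) / (0.500) = 3.0000.

3.0000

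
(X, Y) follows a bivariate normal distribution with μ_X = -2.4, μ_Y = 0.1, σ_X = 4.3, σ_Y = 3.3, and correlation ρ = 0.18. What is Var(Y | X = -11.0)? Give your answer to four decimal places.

Var(Y | X=x) = (1 − ρ²)·σ_Y².
Var(Y | X=-11.0) = (3.3)²·(1 − (0.18)²) = 10.89·0.9676 = 10.5372.

10.5372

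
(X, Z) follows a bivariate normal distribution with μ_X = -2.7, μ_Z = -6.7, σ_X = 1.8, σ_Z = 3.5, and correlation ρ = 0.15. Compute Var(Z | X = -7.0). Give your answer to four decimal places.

11.9744

Var(Z | X=x) = (1 − ρ²)·σ_Z².
Var(Z | X=-7.0) = (3.5)²·(1 − (0.15)²) = 12.25·0.9775 = 11.9744.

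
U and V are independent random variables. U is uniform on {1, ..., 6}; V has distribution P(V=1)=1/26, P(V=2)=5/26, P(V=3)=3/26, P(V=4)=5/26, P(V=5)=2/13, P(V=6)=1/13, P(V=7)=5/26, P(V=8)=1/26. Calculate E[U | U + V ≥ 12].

82/15

P(U + V ≥ 12) = 5/52.
Summing U·P(x,y) over outcomes with U + V ≥ 12 gives 41/78.
E[U | U + V ≥ 12] = (41/78) / (5/52) = 82/15.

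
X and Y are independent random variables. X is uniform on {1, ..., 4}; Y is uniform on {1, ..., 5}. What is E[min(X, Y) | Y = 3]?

Outcomes with Y = 3: (1,3), (2,3), (3,3), (4,3), each with probability 1/20.
E[min(X, Y) | Y = 3] = (1 + 2 + 3 + 3) / 4 = 9/4.

9/4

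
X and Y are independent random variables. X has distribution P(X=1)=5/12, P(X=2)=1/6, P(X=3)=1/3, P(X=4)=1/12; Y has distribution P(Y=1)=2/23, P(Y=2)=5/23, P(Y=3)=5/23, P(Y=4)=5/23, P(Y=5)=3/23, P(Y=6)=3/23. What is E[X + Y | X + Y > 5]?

P(X + Y > 5) = 137/276.
Summing (X+Y)·P(x,y) over outcomes with X + Y > 5 gives 971/276.
E[X + Y | X + Y > 5] = (971/276) / (137/276) = 971/137.

971/137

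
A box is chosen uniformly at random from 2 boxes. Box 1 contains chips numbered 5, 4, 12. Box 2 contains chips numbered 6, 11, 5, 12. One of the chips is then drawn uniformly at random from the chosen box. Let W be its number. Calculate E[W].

31/4

E[W | box 1] = (5+4+12)/3 = 7.
E[W | box 2] = (6+11+5+12)/4 = 17/2.
By the law of total expectation,
E[W] = (1/2)·(7) + (1/2)·(17/2) = 31/4.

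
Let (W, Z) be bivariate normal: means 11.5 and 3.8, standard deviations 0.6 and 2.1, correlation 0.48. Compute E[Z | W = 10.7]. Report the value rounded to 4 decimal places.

2.4560

E[Z | W=x] = μ_Z + ρ(σ_Z/σ_W)(x − μ_W) for jointly normal variables.
E[Z | W=10.7] = 3.8 + (0.48)·(2.1/0.6)·(10.7 − (11.5)) = 3.8 + (1.68)·(-0.8) = 2.4560.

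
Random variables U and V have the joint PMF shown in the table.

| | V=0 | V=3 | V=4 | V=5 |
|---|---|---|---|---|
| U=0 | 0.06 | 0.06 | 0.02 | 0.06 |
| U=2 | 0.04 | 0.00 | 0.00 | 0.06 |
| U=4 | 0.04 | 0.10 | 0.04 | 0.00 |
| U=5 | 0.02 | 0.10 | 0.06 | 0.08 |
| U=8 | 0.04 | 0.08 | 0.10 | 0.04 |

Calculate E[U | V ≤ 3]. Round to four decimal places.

P(V ≤ 3) = 0.54.
Summing U·P(U=x,V=y) over the conditioning event gives 2.20.
E[U | V ≤ 3] = (2.20) / (0.54) = 4.0741.

4.0741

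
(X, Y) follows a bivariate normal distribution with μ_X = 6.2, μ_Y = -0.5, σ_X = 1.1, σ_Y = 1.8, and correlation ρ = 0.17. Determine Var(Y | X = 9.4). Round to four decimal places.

3.1464

Var(Y | X=x) = (1 − ρ²)·σ_Y².
Var(Y | X=9.4) = (1.8)²·(1 − (0.17)²) = 3.24·0.9711 = 3.1464.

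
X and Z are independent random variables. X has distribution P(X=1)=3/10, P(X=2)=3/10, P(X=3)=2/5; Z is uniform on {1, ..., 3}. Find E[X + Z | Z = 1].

31/10

P(Z = 1) = 1/3.
Summing (X+Z)·P(x,y) over outcomes with Z = 1 gives 31/30.
E[X + Z | Z = 1] = (31/30) / (1/3) = 31/10.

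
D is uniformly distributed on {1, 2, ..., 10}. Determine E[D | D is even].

Given D is even, D is equally likely to be any of {2, 4, 6, 8, 10}.
E[D | D is even] = (2 + 4 + 6 + 8 + 10) / 5 = 6.

6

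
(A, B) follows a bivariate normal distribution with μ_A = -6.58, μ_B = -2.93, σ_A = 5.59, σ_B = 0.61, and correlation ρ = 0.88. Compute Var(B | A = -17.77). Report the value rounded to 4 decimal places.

0.0839

For a bivariate normal, Var(B | A=x) = σ_B²(1 − ρ²).
Var(B | A=-17.77) = (0.61)²·(1 − (0.88)²) = 0.3721·0.2256 = 0.0839.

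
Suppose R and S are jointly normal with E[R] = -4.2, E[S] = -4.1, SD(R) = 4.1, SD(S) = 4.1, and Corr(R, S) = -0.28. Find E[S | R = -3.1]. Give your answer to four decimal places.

-4.4080

For a bivariate normal, E[S | R=x] = μ_S + ρ·(σ_S/σ_R)·(x − μ_R).
E[S | R=-3.1] = -4.1 + (-0.28)·(4.1/4.1)·(-3.1 − (-4.2)) = -4.1 + (-0.28)·(1.1) = -4.4080.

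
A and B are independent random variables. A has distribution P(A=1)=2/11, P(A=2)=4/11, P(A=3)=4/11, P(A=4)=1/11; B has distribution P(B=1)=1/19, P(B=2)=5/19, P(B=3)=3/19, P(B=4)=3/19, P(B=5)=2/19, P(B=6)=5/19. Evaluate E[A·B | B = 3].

P(B = 3) = 3/19.
Summing AB·P(x,y) over outcomes with B = 3 gives 234/209.
E[A·B | B = 3] = (234/209) / (3/19) = 78/11.

78/11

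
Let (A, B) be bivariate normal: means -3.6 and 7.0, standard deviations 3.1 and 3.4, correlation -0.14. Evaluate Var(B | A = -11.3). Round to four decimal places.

11.3334

Var(B | A=x) = (1 − ρ²)·σ_B².
Var(B | A=-11.3) = (3.4)²·(1 − (-0.14)²) = 11.56·0.9804 = 11.3334.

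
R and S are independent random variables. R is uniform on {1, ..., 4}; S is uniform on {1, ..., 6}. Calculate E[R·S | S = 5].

Outcomes with S = 5: (1,5), (2,5), (3,5), (4,5), each with probability 1/24.
E[R·S | S = 5] = (5 + 10 + 15 + 20) / 4 = 25/2.

25/2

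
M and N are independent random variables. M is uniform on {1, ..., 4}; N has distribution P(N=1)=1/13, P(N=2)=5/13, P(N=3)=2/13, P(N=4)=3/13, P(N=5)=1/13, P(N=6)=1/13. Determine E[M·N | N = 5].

25/2

P(N = 5) = 1/13.
Summing MN·P(x,y) over outcomes with N = 5 gives 25/26.
E[M·N | N = 5] = (25/26) / (1/13) = 25/2.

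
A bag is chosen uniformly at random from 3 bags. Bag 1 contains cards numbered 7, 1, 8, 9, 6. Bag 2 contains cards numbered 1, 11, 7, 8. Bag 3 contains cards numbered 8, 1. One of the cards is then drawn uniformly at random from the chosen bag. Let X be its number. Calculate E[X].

349/60

E[X | bag 1] = (7+1+8+9+6)/5 = 31/5.
E[X | bag 2] = (1+11+7+8)/4 = 27/4.
E[X | bag 3] = (8+1)/2 = 9/2.
By the law of total expectation,
E[X] = (1/3)·(31/5) + (1/3)·(27/4) + (1/3)·(9/2) = 349/60.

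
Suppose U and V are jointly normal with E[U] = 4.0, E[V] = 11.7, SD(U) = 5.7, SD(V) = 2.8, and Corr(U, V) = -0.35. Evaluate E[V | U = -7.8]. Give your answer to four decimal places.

E[V | U=x] = μ_V + ρ(σ_V/σ_U)(x − μ_U) for jointly normal variables.
E[V | U=-7.8] = 11.7 + (-0.35)·(2.8/5.7)·(-7.8 − (4.0)) = 11.7 + (-0.17193)·(-11.8) = 13.7288.

13.7288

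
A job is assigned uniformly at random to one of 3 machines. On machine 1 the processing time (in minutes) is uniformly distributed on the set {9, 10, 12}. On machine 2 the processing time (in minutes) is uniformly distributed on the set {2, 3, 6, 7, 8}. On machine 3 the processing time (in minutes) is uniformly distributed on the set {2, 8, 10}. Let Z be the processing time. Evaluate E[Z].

37/5

E[Z | machine 1] = (9+10+12)/3 = 31/3.
E[Z | machine 2] = (2+3+6+7+8)/5 = 26/5.
E[Z | machine 3] = (2+8+10)/3 = 20/3.
By the law of total expectation,
E[Z] = (1/3)·(31/3) + (1/3)·(26/5) + (1/3)·(20/3) = 37/5.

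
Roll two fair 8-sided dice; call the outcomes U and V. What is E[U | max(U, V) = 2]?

Outcomes with max(U, V) = 2: (1,2), (2,1), (2,2), each with probability 1/64.
E[U | max(U, V) = 2] = (1 + 2 + 2) / 3 = 5/3.

5/3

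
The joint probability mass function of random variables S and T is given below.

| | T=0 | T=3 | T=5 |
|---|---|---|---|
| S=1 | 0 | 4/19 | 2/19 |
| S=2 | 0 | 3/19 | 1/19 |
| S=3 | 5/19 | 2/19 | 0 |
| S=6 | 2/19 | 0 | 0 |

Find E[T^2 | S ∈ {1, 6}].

P(S ∈ {1, 6}) = 8/19.
Σ T^2·P over the event = 9·(4/19) + 25·(2/19) + 0·(2/19) = 86/19.
E[T^2 | S ∈ {1, 6}] = (86/19) / (8/19) = 43/4.

43/4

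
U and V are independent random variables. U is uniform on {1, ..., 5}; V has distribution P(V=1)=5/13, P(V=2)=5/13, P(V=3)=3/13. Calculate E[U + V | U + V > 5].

79/12

P(U + V > 5) = 24/65.
Summing (U+V)·P(x,y) over outcomes with U + V > 5 gives 158/65.
E[U + V | U + V > 5] = (158/65) / (24/65) = 79/12.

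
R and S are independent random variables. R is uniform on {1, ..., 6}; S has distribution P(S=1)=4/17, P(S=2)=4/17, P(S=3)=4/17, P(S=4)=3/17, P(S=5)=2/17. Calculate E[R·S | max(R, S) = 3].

27/5

P(max(R, S) = 3) = 10/51.
Summing RS·P(x,y) over outcomes with max(R, S) = 3 gives 18/17.
E[R·S | max(R, S) = 3] = (18/17) / (10/51) = 27/5.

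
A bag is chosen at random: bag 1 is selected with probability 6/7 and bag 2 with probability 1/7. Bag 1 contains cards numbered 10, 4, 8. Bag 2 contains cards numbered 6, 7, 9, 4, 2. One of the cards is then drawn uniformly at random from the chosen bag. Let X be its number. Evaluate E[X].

E[X | bag 1] = (10+4+8)/3 = 22/3.
E[X | bag 2] = (6+7+9+4+2)/5 = 28/5.
E[X] = (6/7)·(22/3) + (1/7)·(28/5) = 248/35.

248/35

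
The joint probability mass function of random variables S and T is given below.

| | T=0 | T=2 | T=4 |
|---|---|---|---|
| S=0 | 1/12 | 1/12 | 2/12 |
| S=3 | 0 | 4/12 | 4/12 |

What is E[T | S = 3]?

P(S = 3) = 2/3.
Σ T·P over the event = 2·(4/12) + 4·(4/12) = 2.
E[T | S = 3] = (2) / (2/3) = 3.

3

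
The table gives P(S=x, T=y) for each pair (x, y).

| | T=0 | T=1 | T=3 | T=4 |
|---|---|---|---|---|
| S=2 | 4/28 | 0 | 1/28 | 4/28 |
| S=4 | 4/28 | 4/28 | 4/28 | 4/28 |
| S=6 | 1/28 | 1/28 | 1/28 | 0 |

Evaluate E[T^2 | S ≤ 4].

177/25

P(S ≤ 4) = 25/28.
Σ T^2·P over the event = 0·(4/28) + 9·(1/28) + 16·(4/28) + 0·(4/28) + 1·(4/28) + 9·(4/28) + 16·(4/28) = 177/28.
E[T^2 | S ≤ 4] = (177/28) / (25/28) = 177/25.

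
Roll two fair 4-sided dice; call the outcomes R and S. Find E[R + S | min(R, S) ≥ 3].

Outcomes with min(R, S) ≥ 3: (3,3), (3,4), (4,3), (4,4), each with probability 1/16.
E[R + S | min(R, S) ≥ 3] = (6 + 7 + 7 + 8) / 4 = 7.

7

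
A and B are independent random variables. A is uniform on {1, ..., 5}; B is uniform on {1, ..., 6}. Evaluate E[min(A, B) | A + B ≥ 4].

67/27

P(A + B ≥ 4) = 9/10.
Summing min(A,B)·P(x,y) over outcomes with A + B ≥ 4 gives 67/30.
E[min(A, B) | A + B ≥ 4] = (67/30) / (9/10) = 67/27.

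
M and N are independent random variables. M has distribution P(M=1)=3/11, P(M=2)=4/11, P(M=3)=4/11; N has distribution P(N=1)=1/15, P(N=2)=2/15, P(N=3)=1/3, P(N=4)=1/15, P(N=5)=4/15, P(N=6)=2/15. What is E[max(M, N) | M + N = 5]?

96/31

P(M + N = 5) = 31/165.
Summing max(M,N)·P(x,y) over outcomes with M + N = 5 gives 32/55.
E[max(M, N) | M + N = 5] = (32/55) / (31/165) = 96/31.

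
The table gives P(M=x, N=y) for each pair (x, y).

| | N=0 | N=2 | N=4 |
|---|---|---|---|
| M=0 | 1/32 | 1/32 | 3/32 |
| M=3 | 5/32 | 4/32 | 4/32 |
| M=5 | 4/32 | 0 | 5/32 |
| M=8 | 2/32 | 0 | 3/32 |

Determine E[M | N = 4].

61/15

P(N = 4) = 15/32.
Summing M·P(M=x,N=y) over the conditioning event gives 61/32.
E[M | N = 4] = (61/32) / (15/32) = 61/15.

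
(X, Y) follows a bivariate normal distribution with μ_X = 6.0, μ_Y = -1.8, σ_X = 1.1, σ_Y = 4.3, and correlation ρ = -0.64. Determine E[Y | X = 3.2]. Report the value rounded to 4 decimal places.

For a bivariate normal, E[Y | X=x] = μ_Y + ρ·(σ_Y/σ_X)·(x − μ_X).
E[Y | X=3.2] = -1.8 + (-0.64)·(4.3/1.1)·(3.2 − (6.0)) = -1.8 + (-2.50182)·(-2.8) = 5.2051.

5.2051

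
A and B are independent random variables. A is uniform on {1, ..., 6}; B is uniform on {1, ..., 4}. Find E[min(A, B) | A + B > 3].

P(A + B > 3) = 7/8.
Summing min(A,B)·P(x,y) over outcomes with A + B > 3 gives 47/24.
E[min(A, B) | A + B > 3] = (47/24) / (7/8) = 47/21.

47/21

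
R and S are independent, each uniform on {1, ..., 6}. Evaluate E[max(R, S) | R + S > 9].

Outcomes with R + S > 9: (4,6), (5,5), (5,6), (6,4), (6,5), (6,6), each with probability 1/36.
E[max(R, S) | R + S > 9] = (6 + 5 + 6 + 6 + 6 + 6) / 6 = 35/6.

35/6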